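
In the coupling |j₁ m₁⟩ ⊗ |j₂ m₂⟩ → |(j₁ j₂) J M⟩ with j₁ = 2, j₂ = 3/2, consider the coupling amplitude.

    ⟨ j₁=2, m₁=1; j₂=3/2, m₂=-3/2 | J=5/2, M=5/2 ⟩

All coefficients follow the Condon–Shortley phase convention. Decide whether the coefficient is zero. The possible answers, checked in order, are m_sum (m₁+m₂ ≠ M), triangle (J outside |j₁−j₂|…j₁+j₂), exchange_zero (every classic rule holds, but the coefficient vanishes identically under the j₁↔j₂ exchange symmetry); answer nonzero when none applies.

m_sum

m-sum: m₁+m₂ = 1+(-3/2) = -1/2, M = 5/2  ✗ ⇒ coefficient is 0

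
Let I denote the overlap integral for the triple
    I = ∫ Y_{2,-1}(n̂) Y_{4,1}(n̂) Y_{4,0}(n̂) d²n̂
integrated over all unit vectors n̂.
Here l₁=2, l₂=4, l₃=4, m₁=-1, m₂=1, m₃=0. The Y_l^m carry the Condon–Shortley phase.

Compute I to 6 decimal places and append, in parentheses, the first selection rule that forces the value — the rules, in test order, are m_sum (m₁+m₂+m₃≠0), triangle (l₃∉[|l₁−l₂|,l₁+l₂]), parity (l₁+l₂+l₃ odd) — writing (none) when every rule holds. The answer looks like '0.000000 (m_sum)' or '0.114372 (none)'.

Rules hold: Σm=0, L=10 even, 2≤4≤6.
N = 5·9·9 = 405
Δ = 2!·2!·6!/11! = 1/13860
Racah Σ t=0..2: t=0:+1/192 t=1:−1/36 t=2:+1/192 = -5/288
⇒ 3j(2 4 4; 0 0 0)² = 20/693, sgn -1
Racah Σ t=1..2: t=1:−1/96 t=2:+1/72 = 1/288
⇒ 3j(2 4 4; -1 1 0)² = 1/462, sgn +1
4πI² = N·(3j₀)²·(3jₘ)² = 150/5929
I = -1·√(0.0252994/4π) = -0.04486937
No selection rule forces the value: the integral is nonzero (none).

-0.044869 (none)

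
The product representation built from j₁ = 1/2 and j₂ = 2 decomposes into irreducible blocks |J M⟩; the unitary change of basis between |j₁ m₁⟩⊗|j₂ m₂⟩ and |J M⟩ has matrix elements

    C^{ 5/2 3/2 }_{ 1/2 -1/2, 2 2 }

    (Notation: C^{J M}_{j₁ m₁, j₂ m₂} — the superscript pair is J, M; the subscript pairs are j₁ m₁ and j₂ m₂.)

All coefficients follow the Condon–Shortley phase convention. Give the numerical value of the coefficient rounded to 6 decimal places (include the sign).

triangle: 0!*1!*4!/6! = 24/720
(j±m)!: 0!*1!*4!*0!*4!*1! = 576
prefactor² = (2J+1)*Δ*N² = 576/5
  k=0: +1/(0!*0!*1!*4!*0!*0!) = 1/24
Σ = 1/24  ⇒  CG² = 576/5*(1/24)² = 1/5
CG = +√(1/5) = +0.447214

+√(1/5) = +0.447214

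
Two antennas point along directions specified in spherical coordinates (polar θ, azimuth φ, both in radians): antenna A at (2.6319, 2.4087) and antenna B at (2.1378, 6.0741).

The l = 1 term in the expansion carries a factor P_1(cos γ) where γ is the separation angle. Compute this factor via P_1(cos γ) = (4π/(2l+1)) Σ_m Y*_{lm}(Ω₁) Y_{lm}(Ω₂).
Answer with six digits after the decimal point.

Addition theorem: P_1(cos γ) = (4π/3) Σ_m Y*_{lm}(Ω₁) Y_{lm}(Ω₂), m = −1…1:
  m=-1: (-0.125288+0.112777i) × (+0.285082+0.060491i) = -0.042539+0.024572i  (running Σ = -0.042539+0.024572i)
  m=0: (-0.426498-0.000000i) × (-0.262432+0.000000i) = +0.111927+0.000000i  (running Σ = +0.069387+0.024572i)
  m=1: (+0.125288+0.112777i) × (-0.285082+0.060491i) = -0.042539-0.024572i  (running Σ = +0.026848+0.000000i)
Total Σ_m = +0.026848+0.000000i. Multiply by 4.188790: +0.112461+0.000000i. P_1(cos γ) = 0.112461

0.112461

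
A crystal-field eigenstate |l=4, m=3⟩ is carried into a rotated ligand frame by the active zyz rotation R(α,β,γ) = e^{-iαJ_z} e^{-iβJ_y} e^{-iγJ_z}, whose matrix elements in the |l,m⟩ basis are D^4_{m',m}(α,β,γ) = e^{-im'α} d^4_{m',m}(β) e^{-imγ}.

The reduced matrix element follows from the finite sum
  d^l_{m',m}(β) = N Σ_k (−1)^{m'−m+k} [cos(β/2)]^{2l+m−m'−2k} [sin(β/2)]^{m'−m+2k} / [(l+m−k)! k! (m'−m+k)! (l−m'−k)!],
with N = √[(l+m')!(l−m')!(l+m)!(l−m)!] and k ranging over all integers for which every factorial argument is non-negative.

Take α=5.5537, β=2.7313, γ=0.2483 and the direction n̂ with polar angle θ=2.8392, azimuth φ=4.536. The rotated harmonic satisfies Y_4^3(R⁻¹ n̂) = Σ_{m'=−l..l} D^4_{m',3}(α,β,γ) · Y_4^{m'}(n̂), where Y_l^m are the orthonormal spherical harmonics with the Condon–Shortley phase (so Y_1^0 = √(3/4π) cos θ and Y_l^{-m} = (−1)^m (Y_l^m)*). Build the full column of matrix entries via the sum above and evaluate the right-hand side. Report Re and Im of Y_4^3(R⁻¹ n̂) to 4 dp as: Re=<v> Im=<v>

Need the full column D^4_{m',3} for m'=−4..4 at α=5.5537, β=2.7313, γ=0.2483.
cos(β/2)=0.203710, sin(β/2)=0.979031
d^4_{-4,3}: single k=7 term ⇒ +0.496745;  D = -0.430777+0.247361i
d^4_{-3,3}: k∈[6..7] ⇒ +0.255802 -0.844058 = -0.588256;  D = +0.575548+0.121613i
d^4_{-2,3}: k∈[5..6] ⇒ +0.085351 -0.657133 = -0.571782;  D = +0.338281+0.460978i
d^4_{-1,3}: k∈[4..5] ⇒ +0.020929 -0.290052 = -0.269123;  D = -0.025906+0.267873i
d^4_{0,3}: k∈[3..4] ⇒ +0.003895 -0.089968 = -0.086073;  D = -0.063277+0.058348i
d^4_{1,3}: k∈[2..3] ⇒ +0.000544 -0.020929 = -0.020386;  D = -0.020383+0.000314i
d^4_{2,3}: k∈[1..2] ⇒ +0.000053 -0.003695 = -0.003642;  D = -0.002752-0.002385i
d^4_{3,3}: k∈[0..1] ⇒ +0.000003 -0.000479 = -0.000477;  D = -0.000060-0.000473i
d^4_{4,3}: single k=0 term ⇒ -0.000040;  D = +0.000023-0.000033i
Y_4^{m'}(θ=2.8392,φ=4.536) and Σ D·Y over m':
  (-0.4308+0.2474i)·(+0.0026+0.0023i)  (+0.5755+0.1216i)·(-0.0159+0.0272i)  (+0.3383+0.4610i)·(-0.1498-0.0551i)  (-0.0259+0.2679i)·(+0.0798-0.4474i)  (-0.0633+0.0583i)·(+0.5001+0.0000i)  (-0.0204+0.0003i)·(-0.0798-0.4474i)  (-0.0028-0.0024i)·(-0.1498+0.0551i)  (-0.0001-0.0005i)·(+0.0159+0.0272i)  (+0.0000-0.0000i)·(+0.0026-0.0023i)
Y_4^3(R⁻¹ n̂) = +0.049038-0.002837i

Re=0.0490 Im=-0.0028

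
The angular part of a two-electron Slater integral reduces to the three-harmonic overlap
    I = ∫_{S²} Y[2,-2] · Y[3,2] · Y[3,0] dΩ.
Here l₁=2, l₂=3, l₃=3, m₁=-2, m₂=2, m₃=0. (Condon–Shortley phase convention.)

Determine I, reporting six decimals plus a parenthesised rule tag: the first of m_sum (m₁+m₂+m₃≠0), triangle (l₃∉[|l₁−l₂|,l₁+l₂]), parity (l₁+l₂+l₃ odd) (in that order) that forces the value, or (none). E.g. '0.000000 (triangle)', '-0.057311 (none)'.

Rules hold: Σm=0, L=8 even, 1≤3≤5.
N = 5·7·7 = 245
Δ = 2!·2!·4!/9! = 1/3780
Racah Σ t=0..2: t=0:+1/24 t=1:−1/4 t=2:+1/24 = -1/6
⇒ 3j(2 3 3; 0 0 0)² = 4/105, sgn +1
Racah Σ t=2..2: t=2:+1/24 = 1/24
⇒ 3j(2 3 3; -2 2 0)² = 1/21, sgn -1
4πI² = N·(3j₀)²·(3jₘ)² = 4/9
I = -1·√(0.444444/4π) = -0.18806319
No selection rule forces the value: the integral is nonzero (none).

-0.188063 (none)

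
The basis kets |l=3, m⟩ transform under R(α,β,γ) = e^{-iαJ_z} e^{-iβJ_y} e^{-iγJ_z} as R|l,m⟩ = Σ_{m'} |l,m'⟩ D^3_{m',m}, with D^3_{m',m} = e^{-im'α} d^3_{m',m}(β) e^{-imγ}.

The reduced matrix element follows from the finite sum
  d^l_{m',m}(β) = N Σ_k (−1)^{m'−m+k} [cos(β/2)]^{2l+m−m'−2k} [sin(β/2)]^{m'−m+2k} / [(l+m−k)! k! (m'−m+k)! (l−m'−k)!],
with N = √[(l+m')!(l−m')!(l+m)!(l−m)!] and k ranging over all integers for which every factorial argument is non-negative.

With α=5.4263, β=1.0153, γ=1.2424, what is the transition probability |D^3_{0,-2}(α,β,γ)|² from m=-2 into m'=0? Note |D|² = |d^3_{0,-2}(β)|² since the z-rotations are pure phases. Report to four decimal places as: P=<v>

P=0.2717

First d^3_{0,-2}(β=1.0153), then the phase factors e^{-i(0)α} and e^{-i(-2)γ}:
c=cos(1.015300/2)=0.873889, s=sin(1.015300/2)=0.486125; N=√[6·6·1·120]=65.726707
k∈{0,1} keeps every argument non-negative
  k=0: (−1)^2·65.7267/(12)·0.8739^4·0.4861^2 = +0.754887
  k=1: (−1)^3·65.7267/(12)·0.8739^2·0.4861^4 = -0.233596
d^3_{0,-2}(1.0153) = +0.754887 -0.233596 = +0.521292
|D^3_{0,-2}|² = |d^3_{0,-2}(β)|² = (+0.521292)² = 0.271745 (the z-rotation phases have unit modulus)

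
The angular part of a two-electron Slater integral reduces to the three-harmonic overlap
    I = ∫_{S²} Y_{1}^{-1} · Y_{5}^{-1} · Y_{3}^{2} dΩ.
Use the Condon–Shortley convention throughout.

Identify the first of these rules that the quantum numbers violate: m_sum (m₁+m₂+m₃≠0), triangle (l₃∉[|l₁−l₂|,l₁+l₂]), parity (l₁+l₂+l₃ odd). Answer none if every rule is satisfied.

m₁+m₂+m₃ = -1 − 1 + 2 = 0  ✓
triangle: need |l₁−l₂| ≤ l₃ ≤ l₁+l₂ = [4,6]; l₃=3 is outside  ✗
parity: l₁+l₂+l₃ = 9 is odd

triangle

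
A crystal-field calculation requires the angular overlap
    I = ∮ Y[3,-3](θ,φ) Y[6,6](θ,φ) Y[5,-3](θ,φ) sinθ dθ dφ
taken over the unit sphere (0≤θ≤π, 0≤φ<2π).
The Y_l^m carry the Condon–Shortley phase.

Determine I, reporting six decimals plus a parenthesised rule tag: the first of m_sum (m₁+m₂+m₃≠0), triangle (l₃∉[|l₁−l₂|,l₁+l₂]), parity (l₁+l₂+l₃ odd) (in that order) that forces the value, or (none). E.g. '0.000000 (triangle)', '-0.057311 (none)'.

m-sum 0 ✓  L=14 even ✓  3≤5≤9 ✓
Π(2lᵢ+1) = 7×13×11 = 1001
triangle coeff Δ(3,6,5) = 1/675675
Σ_t [1,3]: t=1:−1/8640 t=2:+1/2304 t=3:−1/8640 = 7/34560
(3j)²=7/429 [(3 6 5; 0 0 0)], sign=-1
Σ_t [4,4]: t=4:+1/1935360 = 1/1935360
(3j)²=1/91 [(3 6 5; -3 6 -3)], sign=+1
⇒ 4πI² = 7/39
I = (-1)√(7/39/(4π)) = -0.11951207
No selection rule forces the value: the integral is nonzero (none).

-0.119512 (none)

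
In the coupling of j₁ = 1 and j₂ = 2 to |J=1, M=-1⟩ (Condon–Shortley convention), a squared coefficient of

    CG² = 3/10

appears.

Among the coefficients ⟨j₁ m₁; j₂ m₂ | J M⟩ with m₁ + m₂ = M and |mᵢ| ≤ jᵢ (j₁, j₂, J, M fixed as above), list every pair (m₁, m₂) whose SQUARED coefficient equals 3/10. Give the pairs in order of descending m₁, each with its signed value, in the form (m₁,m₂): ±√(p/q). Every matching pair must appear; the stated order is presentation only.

(0,-1): −√(3/10)

Admissible pairs with m₁+m₂ = M = -1: (-1,0), (0,-1), (1,-2)
  (m₁,m₂)=(1,-2): CG² = 3/5, CG = +√(3/5)
  (m₁,m₂)=(0,-1): CG² = 3/10, CG = −√(3/10)   ← matches the target
  (m₁,m₂)=(-1,0): CG² = 1/10, CG = +√(1/10)
Pairs with CG² = 3/10: (0,-1): −√(3/10)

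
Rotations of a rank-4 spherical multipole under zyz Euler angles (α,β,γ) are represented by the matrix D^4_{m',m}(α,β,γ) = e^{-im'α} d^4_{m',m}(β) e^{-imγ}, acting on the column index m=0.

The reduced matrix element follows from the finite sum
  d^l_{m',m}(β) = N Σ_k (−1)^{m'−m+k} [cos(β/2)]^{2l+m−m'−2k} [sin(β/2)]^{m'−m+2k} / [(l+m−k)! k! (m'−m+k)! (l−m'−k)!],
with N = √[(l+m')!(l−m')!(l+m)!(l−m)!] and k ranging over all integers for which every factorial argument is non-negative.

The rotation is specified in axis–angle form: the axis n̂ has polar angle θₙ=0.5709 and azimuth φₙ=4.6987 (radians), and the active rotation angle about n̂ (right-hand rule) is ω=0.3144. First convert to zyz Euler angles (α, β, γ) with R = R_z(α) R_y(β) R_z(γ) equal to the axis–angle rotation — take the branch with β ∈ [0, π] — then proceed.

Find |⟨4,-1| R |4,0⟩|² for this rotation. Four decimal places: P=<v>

Axis–angle → zyz. n̂ = (sinθₙcosφₙ, sinθₙsinφₙ, cosθₙ) = (-0.007397, -0.540339, +0.841415), ω = 0.3144.
R = I cosω + sinω [n̂]ₓ + (1−cosω) n̂n̂ᵀ gives
  R = [+0.950985, -0.260008, -0.167403; +0.260400, +0.965294, -0.019998; +0.166793, -0.024573, +0.985686]
β = atan2(√(R₁₃²+R₂₃²), R₃₃) = 0.169402; α = atan2(R₂₃, R₁₃) mod 2π = 3.260492; γ = atan2(R₃₂, −R₃₁) mod 2π = 3.287870
First d^4_{-1,0}(β=0.1694), then the phase factors e^{-i(-1)α} and e^{-i(0)γ}:
Half-angle: c=0.996415, s=0.084600. N=√(6·120·24·24)=643.987578
k: max(0,(0)−(-1))=1 … min(4+(0),4−(-1))=4
  k=1: (−1)^0·643.9876/(144)·0.9964^7·0.0846^1 = +0.368949
  k=2: (−1)^1·643.9876/(24)·0.9964^5·0.0846^3 = -0.015958
  k=3: (−1)^2·643.9876/(24)·0.9964^3·0.0846^5 = +0.000115
  k=4: (−1)^3·643.9876/(144)·0.9964^1·0.0846^7 = -0.000000
d^4_{-1,0}(0.1694) = +0.368949 -0.015958 +0.000115 -0.000000 = +0.353106
|D^4_{-1,0}|² = |d^4_{-1,0}(β)|² = (+0.353106)² = 0.124684 (the z-rotation phases have unit modulus)

P=0.1247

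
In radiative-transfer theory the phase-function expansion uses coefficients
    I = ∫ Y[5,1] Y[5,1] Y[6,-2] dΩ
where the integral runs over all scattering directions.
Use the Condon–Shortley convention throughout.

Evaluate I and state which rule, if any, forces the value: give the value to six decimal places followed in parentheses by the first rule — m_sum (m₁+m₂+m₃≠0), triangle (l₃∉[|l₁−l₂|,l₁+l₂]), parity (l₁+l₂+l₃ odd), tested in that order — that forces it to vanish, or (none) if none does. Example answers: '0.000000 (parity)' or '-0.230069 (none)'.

0.125759 (none)

Rules hold: Σm=0, L=16 even, 0≤6≤10.
N = 11·11·13 = 1573
Δ = 4!·6!·6!/17! = 1/28588560
Racah Σ t=0..4: t=0:+1/345600 t=1:−1/13824 t=2:+1/5184 t=3:−1/13824 t=4:+1/345600 = 7/129600
⇒ 3j(5 5 6; 0 0 0)² = 80/7293, sgn +1
Racah Σ t=0..4: t=0:+1/829440 t=1:−1/25920 t=2:+1/9216 t=3:−1/25920 t=4:+1/829440 = 7/207360
⇒ 3j(5 5 6; 1 1 -2)² = 28/2431, sgn +1
4πI² = N·(3j₀)²·(3jₘ)² = 2240/11271
I = +1·√(0.19874/4π) = 0.12575865
No selection rule forces the value: the integral is nonzero (none).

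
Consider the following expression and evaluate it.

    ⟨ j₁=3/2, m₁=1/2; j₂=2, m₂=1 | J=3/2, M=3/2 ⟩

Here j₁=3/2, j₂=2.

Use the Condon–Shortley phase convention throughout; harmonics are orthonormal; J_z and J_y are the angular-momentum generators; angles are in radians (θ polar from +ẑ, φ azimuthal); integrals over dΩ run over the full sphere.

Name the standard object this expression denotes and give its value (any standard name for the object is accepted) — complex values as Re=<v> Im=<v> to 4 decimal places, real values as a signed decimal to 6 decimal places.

This is a Clebsch–Gordan (vector-coupling) coefficient.
√[4·2!1!2!/6! · 2!1!3!1!3!0!] = √(8/5)
  +(−1)^1/∏(1,1,0,2,1,0)! = -1/2  (running -1/2)
⟨..|..⟩ = √(8/5)·(-1/2) = -0.632456

Clebsch–Gordan coefficient, −√(2/5) ≈ -0.632456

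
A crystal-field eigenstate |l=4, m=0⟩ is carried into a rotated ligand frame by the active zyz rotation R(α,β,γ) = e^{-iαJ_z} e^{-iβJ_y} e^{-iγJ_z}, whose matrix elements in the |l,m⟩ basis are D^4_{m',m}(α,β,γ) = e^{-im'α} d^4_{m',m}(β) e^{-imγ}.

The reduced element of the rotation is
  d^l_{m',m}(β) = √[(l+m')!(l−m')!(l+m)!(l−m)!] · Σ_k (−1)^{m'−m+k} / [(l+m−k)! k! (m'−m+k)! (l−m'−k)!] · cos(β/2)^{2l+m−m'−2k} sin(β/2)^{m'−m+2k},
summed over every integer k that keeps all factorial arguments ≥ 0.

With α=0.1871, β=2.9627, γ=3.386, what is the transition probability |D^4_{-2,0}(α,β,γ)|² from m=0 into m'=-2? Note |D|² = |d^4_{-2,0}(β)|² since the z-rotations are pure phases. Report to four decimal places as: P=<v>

D^4_{-2,0}(0.1871,2.9627,3.3860) = e^{-i·-2·0.1871}·d^4_{-2,0}(2.9627)·e^{-i·0·3.3860}. Compute d first:
Half-angle: c=0.089327, s=0.996002. N=√(2·720·24·24)=910.735966
The bounds max(0,m−m')=2 and min(l+m,l−m')=4 give 3 terms
  k=2: (−1)^0·910.7360/(96)·0.0893^6·0.9960^2 = +0.000005
  k=3: (−1)^1·910.7360/(36)·0.0893^4·0.9960^4 = -0.001585
  k=4: (−1)^2·910.7360/(96)·0.0893^2·0.9960^6 = +0.073901
d^4_{-2,0}(2.9627) = +0.000005 -0.001585 +0.073901 = +0.072321
|D^4_{-2,0}|² = |d^4_{-2,0}(β)|² = (+0.072321)² = 0.005230 (the z-rotation phases have unit modulus)

P=0.0052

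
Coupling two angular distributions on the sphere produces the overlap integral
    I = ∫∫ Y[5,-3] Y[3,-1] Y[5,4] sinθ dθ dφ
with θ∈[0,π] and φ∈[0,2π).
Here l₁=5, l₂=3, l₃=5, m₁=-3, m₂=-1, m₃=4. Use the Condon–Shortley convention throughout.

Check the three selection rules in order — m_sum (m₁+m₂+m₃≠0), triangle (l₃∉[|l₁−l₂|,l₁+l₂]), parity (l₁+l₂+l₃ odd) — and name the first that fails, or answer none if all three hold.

azimuthal sum: -3 − 1 + 4 = 0  ✓
2 ≤ 5 ≤ 8 (triangle on l)  ✓
L = 5 + 3 + 5 = 13 (odd)  ✗

parity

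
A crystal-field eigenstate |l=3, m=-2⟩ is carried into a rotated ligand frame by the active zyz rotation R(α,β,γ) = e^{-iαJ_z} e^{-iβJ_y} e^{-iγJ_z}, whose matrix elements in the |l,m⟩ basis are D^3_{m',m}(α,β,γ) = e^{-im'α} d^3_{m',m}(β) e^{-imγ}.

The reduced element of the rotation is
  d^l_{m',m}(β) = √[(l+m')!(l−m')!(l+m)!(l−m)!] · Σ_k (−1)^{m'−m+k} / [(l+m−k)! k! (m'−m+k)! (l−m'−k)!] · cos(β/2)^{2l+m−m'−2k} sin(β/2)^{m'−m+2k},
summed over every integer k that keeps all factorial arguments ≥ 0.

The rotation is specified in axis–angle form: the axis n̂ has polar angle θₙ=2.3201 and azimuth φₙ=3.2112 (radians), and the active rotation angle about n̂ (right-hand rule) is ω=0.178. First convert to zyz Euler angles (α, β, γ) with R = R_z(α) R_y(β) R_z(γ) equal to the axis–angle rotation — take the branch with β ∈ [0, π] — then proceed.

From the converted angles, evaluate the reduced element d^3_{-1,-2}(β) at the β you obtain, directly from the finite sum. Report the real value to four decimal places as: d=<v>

Axis–angle → zyz. n̂ = (sinθₙcosφₙ, sinθₙsinφₙ, cosθₙ) = (-0.730390, -0.050923, -0.681129), ω = 0.1780.
R = I cosω + sinω [n̂]ₓ + (1−cosω) n̂n̂ᵀ gives
  R = [+0.992629, +0.121189, -0.001156; -0.120014, +0.984241, +0.129872; +0.016877, -0.128776, +0.991530]
β = atan2(√(R₁₃²+R₂₃²), R₃₃) = 0.130245; α = atan2(R₂₃, R₁₃) mod 2π = 1.579697; γ = atan2(R₃₂, −R₃₁) mod 2π = 4.582075
d^3_{-1,-2}(β=0.1302) via the finite sum:
With c≡cos(β/2)=0.997880 and s≡sin(β/2)=0.065077, N=[2·24·1·120]^{1/2}=75.894664
k∈{0,1} keeps every argument non-negative
  k=0: (−1)^1·75.8947/(24)·0.9979^5·0.0651^1 = -0.203618
  k=1: (−1)^2·75.8947/(12)·0.9979^3·0.0651^3 = +0.001732
d^3_{-1,-2}(0.1302) = -0.203618 +0.001732 = -0.201886

d=-0.2019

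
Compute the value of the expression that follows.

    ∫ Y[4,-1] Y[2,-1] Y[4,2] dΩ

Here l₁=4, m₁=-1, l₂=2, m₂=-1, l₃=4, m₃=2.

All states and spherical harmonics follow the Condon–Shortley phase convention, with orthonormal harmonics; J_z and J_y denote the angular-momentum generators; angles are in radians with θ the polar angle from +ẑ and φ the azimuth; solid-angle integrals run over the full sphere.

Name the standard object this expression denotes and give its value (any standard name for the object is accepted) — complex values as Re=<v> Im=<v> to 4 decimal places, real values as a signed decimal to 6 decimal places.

Gaunt coefficient, +0.127700

This is a Gaunt coefficient — the integral of a triple product of spherical harmonics over the sphere.
Checks pass: Σm=0; 10 even; l₃=4∈[2,6].
(2·4+1)(2·2+1)(2·4+1) = 405
Δ: 2! 6! 2! / 11! → 1/13860
sum: t=0:+1/192 t=1:−1/36 t=2:+1/192 = -5/288
3j²(4 2 4; 0 0 0) = Δ·Π!·Σ² = 20/693  (sign -1)
sum: t=0:+1/240 t=1:−1/96 = -1/160
3j²(4 2 4; -1 -1 2) = Δ·Π!·Σ² = 27/1540  (sign -1)
combine: 4πI² = 405·20/693·27/1540 = 1215/5929
take √, sign +1: I = 0.12770047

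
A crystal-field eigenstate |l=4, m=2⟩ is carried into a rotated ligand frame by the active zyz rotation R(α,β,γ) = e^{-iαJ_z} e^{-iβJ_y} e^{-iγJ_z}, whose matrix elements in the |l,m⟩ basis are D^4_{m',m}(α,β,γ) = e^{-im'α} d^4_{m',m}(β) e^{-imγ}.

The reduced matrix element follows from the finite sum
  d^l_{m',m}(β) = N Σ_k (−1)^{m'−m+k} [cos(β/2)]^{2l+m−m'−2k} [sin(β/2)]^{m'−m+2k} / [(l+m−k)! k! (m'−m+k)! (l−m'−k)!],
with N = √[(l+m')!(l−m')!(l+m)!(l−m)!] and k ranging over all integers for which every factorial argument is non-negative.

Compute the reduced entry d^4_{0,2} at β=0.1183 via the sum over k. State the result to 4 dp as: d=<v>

d^4_{0,2}(β=0.1183) via the finite sum:
With c≡cos(β/2)=0.998251 and s≡sin(β/2)=0.059116, N=[24·24·720·2]^{1/2}=910.735966
k∈{2,3,4} keeps every argument non-negative
  k=2: (−1)^0·910.7360/(96)·0.9983^6·0.0591^2 = +0.032807
  k=3: (−1)^1·910.7360/(36)·0.9983^4·0.0591^4 = -0.000307
  k=4: (−1)^2·910.7360/(96)·0.9983^2·0.0591^6 = +0.000000
d^4_{0,2}(0.1183) = +0.032807 -0.000307 +0.000000 = +0.032500

d=0.0325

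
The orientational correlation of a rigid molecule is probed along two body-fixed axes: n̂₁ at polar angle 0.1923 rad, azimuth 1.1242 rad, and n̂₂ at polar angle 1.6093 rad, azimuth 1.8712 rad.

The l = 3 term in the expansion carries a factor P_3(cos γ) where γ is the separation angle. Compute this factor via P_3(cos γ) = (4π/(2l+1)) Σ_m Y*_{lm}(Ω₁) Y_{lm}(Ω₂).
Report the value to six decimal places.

Addition theorem: P_3(cos γ) = (4π/7) Σ_m Y*_{lm}(Ω₁) Y_{lm}(Ω₂), m = −3…3:
  term(m=-3) = (-0.000753, -0.000950)   from Y*(Ω₁)=(-0.002835, -0.000667), Y(Ω₂)=(0.326410, 0.258379)
  term(m=-2) = (-0.000110, 0.001435)   from Y*(Ω₁)=(-0.022971, 0.028546), Y(Ω₂)=(0.032403, -0.022207)
  term(m=-1) = (-0.055455, 0.051351)   from Y*(Ω₁)=(0.101833, 0.212656), Y(Ω₂)=(0.094852, 0.306193)
  term(m=+0) = (0.028618, 0.000000)   from Y*(Ω₁)=(0.665699, -0.000000), Y(Ω₂)=(0.042989, 0.000000)
  term(m=+1) = (-0.055455, -0.051351)   from Y*(Ω₁)=(-0.101833, 0.212656), Y(Ω₂)=(-0.094852, 0.306193)
  term(m=+2) = (-0.000110, -0.001435)   from Y*(Ω₁)=(-0.022971, -0.028546), Y(Ω₂)=(0.032403, 0.022207)
  term(m=+3) = (-0.000753, 0.000950)   from Y*(Ω₁)=(0.002835, -0.000667), Y(Ω₂)=(-0.326410, 0.258379)
Σ over m = (-0.084019, -0.000000); ×(4π/7) → (-0.150830, -0.000000). Real part: -0.150830

-0.150830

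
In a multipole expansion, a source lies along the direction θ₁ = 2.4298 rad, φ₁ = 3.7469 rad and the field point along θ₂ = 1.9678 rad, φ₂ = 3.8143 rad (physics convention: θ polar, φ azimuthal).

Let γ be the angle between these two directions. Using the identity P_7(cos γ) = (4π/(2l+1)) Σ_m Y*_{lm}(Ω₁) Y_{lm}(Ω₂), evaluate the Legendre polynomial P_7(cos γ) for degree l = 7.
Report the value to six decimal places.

-0.385748

Term-by-term m-sum for l=7 (normalisation 4π/15 = 0.837758):
  m=-7: Y*=0.01161 + 0.02256j  Y=0.00098 - 0.28370j  product 0.00641 - 0.00327j
  m=-6: Y*=0.09707 + 0.05181j  Y=0.27851 - 0.34714j  product 0.04502 - 0.01927j
  m=-5: Y*=0.27970 - 0.03232j  Y=0.22529 - 0.05084j  product 0.06137 - 0.02150j
  m=-4: Y*=0.33857 - 0.29716j  Y=-0.19518 - 0.09447j  product -0.09415 + 0.02602j
  m=-3: Y*=0.09103 - 0.36390j  Y=-0.13779 - 0.28721j  product -0.11706 + 0.02400j
  m=-2: Y*=0.01889 + 0.05017j  Y=-0.02013 + 0.08781j  product -0.00479 + 0.00065j
  m=-1: Y*=0.32464 + 0.22464j  Y=-0.25582 + 0.20381j  product -0.12883 + 0.00870j
  m=+0: Y*=0.06967 + 0.00000j  Y=0.05181 + 0.00000j  product 0.00361 + 0.00000j
  m=+1: Y*=-0.32464 + 0.22464j  Y=0.25582 + 0.20381j  product -0.12883 - 0.00870j
  m=+2: Y*=0.01889 - 0.05017j  Y=-0.02013 - 0.08781j  product -0.00479 - 0.00065j
  m=+3: Y*=-0.09103 - 0.36390j  Y=0.13779 - 0.28721j  product -0.11706 - 0.02400j
  m=+4: Y*=0.33857 + 0.29716j  Y=-0.19518 + 0.09447j  product -0.09415 - 0.02602j
  m=+5: Y*=-0.27970 - 0.03232j  Y=-0.22529 - 0.05084j  product 0.06137 + 0.02150j
  m=+6: Y*=0.09707 - 0.05181j  Y=0.27851 + 0.34714j  product 0.04502 + 0.01927j
  m=+7: Y*=-0.01161 + 0.02256j  Y=-0.00098 - 0.28370j  product 0.00641 + 0.00327j
Total Σ_m = -0.46045 + 0.00000j. Multiply by 0.837758: -0.38575 + 0.00000j. P_7(cos γ) = -0.385748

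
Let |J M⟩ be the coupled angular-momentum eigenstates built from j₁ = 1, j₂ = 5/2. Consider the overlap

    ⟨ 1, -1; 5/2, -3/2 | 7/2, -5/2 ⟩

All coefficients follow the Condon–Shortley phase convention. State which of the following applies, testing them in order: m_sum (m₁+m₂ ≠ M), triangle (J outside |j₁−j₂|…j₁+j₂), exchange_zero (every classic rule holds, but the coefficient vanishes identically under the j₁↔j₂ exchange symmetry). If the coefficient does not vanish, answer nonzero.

nonzero

m-sum: m₁+m₂ = -1+(-3/2) = -5/2, M = -5/2  ✓
triangle: |j₁−j₂| = 3/2 ≤ J = 7/2 ≤ j₁+j₂ = 7/2  ✓
exchange: j₁≠j₂ or m₁≠m₂ — the exchange symmetry imposes no constraint here
value check: CG = +√(5/7) = +0.845154 ≠ 0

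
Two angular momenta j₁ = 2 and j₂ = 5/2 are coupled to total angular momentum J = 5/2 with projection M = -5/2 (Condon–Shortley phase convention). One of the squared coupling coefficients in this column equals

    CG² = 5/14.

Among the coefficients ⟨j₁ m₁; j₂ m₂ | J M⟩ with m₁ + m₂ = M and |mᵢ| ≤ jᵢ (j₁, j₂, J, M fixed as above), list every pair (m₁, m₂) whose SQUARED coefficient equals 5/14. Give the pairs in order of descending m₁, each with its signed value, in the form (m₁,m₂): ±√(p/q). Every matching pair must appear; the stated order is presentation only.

Admissible pairs with m₁+m₂ = M = -5/2: (-2,-1/2), (-1,-3/2), (0,-5/2)
  (m₁,m₂)=(0,-5/2): CG² = 5/14, CG = +√(5/14)   ← matches the target
  (m₁,m₂)=(-1,-3/2): CG² = 3/7, CG = −√(3/7)
  (m₁,m₂)=(-2,-1/2): CG² = 3/14, CG = +√(3/14)
Pairs with CG² = 5/14: (0,-5/2): +√(5/14)

(0,-5/2): +√(5/14)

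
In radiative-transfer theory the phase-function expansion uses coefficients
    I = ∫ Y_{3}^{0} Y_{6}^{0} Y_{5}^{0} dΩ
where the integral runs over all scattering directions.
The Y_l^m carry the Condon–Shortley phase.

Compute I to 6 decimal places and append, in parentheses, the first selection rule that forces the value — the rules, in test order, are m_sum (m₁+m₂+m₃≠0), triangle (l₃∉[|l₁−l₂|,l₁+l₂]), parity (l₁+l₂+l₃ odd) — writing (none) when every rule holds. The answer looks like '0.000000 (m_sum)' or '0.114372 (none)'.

m-sum 0 ✓  L=14 even ✓  3≤5≤9 ✓
Π(2lᵢ+1) = 7×13×11 = 1001
triangle coeff Δ(3,6,5) = 1/675675
Σ_t [1,3]: t=1:−1/8640 t=2:+1/2304 t=3:−1/8640 = 7/34560
(3j)²=7/429 [(3 6 5; 0 0 0)], sign=-1
(m-triple is (0,0,0) — same symbol as above.)
⇒ 4πI² = 343/1287
I = (+1)√(343/1287/(4π)) = 0.14563067
No selection rule forces the value: the integral is nonzero (none).

0.145631 (none)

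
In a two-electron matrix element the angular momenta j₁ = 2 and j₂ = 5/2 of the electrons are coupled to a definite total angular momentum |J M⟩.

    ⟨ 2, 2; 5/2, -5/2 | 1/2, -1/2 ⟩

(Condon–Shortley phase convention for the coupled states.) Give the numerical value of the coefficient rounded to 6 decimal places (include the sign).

√[2·4!0!1!/6! · 4!0!0!5!0!1!] = √(192)
  +(−1)^0/∏(0,4,0,0,0,1)! = 1/24  (running 1/24)
⟨..|..⟩ = √(192)·(1/24) = +0.577350

+0.577350  (= +√(1/3))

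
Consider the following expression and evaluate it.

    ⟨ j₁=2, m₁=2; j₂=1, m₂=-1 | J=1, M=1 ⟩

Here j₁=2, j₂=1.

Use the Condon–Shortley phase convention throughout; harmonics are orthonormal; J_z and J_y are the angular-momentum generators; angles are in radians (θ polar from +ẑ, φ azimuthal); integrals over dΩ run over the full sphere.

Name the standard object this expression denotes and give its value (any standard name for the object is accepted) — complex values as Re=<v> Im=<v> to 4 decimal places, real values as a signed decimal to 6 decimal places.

This is a Clebsch–Gordan (vector-coupling) coefficient.
√[3·2!2!0!/5! · 4!0!0!2!2!0!] = √(48/5)
  +(−1)^0/∏(0,2,0,0,2,0)! = 1/4  (running 1/4)
⟨..|..⟩ = √(48/5)·(1/4) = +0.774597

Clebsch–Gordan coefficient, +√(3/5) ≈ +0.774597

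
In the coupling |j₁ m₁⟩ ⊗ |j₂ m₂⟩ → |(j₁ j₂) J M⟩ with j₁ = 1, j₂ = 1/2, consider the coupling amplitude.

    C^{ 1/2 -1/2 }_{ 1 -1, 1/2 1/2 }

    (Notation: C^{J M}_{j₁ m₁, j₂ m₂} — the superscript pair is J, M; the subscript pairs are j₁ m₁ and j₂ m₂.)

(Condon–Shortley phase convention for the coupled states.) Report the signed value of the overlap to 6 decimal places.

-0.816497

j₁+j₂−J=1  J+j₁−j₂=1  J−j₁+j₂=0  j₁+j₂+J+1=3
(j₁±m₁, j₂±m₂, J±M) = (0,2,1,0,0,1)
P² = 2/3
sum k=1..1:
  [1] −1/1 = -1
S = -1
C² = P²·S² = 2/3 ; C = -0.816497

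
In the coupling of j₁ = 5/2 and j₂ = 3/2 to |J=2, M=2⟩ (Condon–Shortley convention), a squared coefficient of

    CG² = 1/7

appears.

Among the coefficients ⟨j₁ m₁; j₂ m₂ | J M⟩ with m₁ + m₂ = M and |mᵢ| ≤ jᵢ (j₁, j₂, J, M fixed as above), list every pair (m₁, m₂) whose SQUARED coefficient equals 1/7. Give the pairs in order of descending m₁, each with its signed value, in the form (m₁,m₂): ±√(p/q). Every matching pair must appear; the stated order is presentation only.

Admissible pairs with m₁+m₂ = M = 2: (1/2,3/2), (3/2,1/2), (5/2,-1/2)
  (m₁,m₂)=(5/2,-1/2): CG² = 10/21, CG = +√(10/21)
  (m₁,m₂)=(3/2,1/2): CG² = 8/21, CG = −√(8/21)
  (m₁,m₂)=(1/2,3/2): CG² = 1/7, CG = +√(1/7)   ← matches the target
Pairs with CG² = 1/7: (1/2,3/2): +√(1/7)

(1/2,3/2): +√(1/7)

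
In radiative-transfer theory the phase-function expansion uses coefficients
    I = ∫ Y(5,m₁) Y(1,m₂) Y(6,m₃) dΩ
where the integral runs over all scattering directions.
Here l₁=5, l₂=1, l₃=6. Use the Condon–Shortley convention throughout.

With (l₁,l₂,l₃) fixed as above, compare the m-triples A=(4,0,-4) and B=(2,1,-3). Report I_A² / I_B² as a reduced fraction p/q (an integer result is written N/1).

5/9

Shared (l₁,l₂,l₃)=(5,1,6): N and (l;000)² cancel in I_A²/I_B².
A: Δ = 0!·10!·2!/13! = 1/858; Racah Σ t=0..0: t=0:+1/362880 = 1/362880; ⇒ 3j(5 1 6; 4 0 -4)² = 10/429, sgn +1
B: Δ = 0!·10!·2!/13! = 1/858; Racah Σ t=0..0: t=0:+1/60480 = 1/60480; ⇒ 3j(5 1 6; 2 1 -3)² = 6/143, sgn -1
I_A²/I_B² = (10/429)/(6/143) = 5/9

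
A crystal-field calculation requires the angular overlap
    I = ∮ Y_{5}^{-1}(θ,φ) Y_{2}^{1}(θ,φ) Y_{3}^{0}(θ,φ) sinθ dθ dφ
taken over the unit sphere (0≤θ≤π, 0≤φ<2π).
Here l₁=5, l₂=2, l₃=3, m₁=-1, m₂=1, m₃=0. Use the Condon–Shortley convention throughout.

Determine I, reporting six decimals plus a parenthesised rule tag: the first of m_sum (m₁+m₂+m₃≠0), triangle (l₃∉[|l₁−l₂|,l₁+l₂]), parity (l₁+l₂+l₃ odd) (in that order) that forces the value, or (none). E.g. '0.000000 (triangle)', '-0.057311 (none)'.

m-sum 0 ✓  L=10 even ✓  3≤3≤7 ✓
Π(2lᵢ+1) = 11×5×7 = 385
triangle coeff Δ(5,2,3) = 1/2310
Σ_t [2,2]: t=2:+1/144 = 1/144
(3j)²=10/231 [(5 2 3; 0 0 0)], sign=-1
Σ_t [3,3]: t=3:−1/216 = -1/216
(3j)²=8/231 [(5 2 3; -1 1 0)], sign=+1
⇒ 4πI² = 400/693
I = (-1)√(400/693/(4π)) = -0.21431790
No selection rule forces the value: the integral is nonzero (none).

-0.214318 (none)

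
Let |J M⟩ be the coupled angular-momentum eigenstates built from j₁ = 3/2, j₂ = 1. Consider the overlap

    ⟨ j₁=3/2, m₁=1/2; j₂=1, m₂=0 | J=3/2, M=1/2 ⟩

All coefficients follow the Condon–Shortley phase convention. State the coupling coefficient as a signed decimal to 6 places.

√[4·1!2!1!/5! · 2!1!1!1!2!1!] = √(4/15)
  +(−1)^0/∏(0,1,1,1,1,0)! = 1  (running 1)
  +(−1)^1/∏(1,0,0,0,2,1)! = -1/2  (running 1/2)
⟨..|..⟩ = √(4/15)·(1/2) = +0.258199

+√(1/15) ≈ +0.258199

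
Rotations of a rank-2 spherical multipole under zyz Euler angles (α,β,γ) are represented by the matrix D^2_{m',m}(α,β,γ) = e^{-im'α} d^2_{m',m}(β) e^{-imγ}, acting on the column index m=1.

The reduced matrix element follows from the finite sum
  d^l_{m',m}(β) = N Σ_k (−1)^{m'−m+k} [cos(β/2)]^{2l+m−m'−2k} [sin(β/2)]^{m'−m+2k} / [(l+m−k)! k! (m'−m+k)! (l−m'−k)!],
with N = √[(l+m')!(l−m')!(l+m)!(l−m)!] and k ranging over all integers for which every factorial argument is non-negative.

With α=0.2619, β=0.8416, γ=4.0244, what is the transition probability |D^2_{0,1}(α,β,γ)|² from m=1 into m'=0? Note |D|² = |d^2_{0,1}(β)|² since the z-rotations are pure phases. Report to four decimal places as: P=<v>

P=0.3703

First d^2_{0,1}(β=0.8416), then the phase factors e^{-i(0)α} and e^{-i(1)γ}:
Half-angle: c=0.912762, s=0.408491. N=√(2·2·6·1)=4.898979
k: max(0,(1)−(0))=1 … min(2+(1),2−(0))=2
  k=1: (−1)^0·4.8990/(2)·0.9128^3·0.4085^1 = +0.760906
  k=2: (−1)^1·4.8990/(2)·0.9128^1·0.4085^3 = -0.152398
d^2_{0,1}(0.8416) = +0.760906 -0.152398 = +0.608508
|D^2_{0,1}|² = |d^2_{0,1}(β)|² = (+0.608508)² = 0.370282 (the z-rotation phases have unit modulus)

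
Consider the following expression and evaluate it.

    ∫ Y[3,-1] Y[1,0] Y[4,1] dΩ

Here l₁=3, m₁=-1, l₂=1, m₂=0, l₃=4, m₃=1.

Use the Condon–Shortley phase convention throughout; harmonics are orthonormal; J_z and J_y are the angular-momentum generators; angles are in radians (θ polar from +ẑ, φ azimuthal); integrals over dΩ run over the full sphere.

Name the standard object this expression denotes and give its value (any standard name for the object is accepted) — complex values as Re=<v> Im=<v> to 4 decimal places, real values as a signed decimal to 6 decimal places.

This is a Gaunt coefficient — the integral of a triple product of spherical harmonics over the sphere.
m-sum 0 ✓  L=8 even ✓  2≤4≤4 ✓
Π(2lᵢ+1) = 7×3×9 = 189
triangle coeff Δ(3,1,4) = 1/252
Σ_t [0,0]: t=0:+1/36 = 1/36
(3j)²=4/63 [(3 1 4; 0 0 0)], sign=+1
Σ_t [0,0]: t=0:+1/48 = 1/48
(3j)²=5/84 [(3 1 4; -1 0 1)], sign=-1
⇒ 4πI² = 5/7
I = (-1)√(5/7/(4π)) = -0.23841361

Gaunt coefficient, -0.238414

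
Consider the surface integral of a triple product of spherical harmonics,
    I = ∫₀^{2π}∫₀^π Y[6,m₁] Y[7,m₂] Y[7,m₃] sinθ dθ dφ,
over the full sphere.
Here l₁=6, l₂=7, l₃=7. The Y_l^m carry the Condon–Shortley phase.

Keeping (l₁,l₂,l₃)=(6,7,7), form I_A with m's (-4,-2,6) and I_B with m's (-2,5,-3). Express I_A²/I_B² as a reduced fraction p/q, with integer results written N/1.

26/15

Same 6,7,7: normalisation and zero-m 3j drop out of the ratio.
A: Δ: 6! 6! 8! / 21! → 1/2444321880; sum: t=4:+1/174182400 t=5:−1/580608000 = 1/248832000; 3j²(6 7 7; -4 -2 6) = Δ·Π!·Σ² = 21/1615  (sign -1)
B: Δ: 6! 6! 8! / 21! → 1/2444321880; sum: t=4:+1/92897280 t=5:−1/21772800 t=6:+1/49766400 = -1/66355200; 3j²(6 7 7; -2 5 -3) = Δ·Π!·Σ² = 63/8398  (sign -1)
I_A²/I_B² = (21/1615)/(63/8398) = 26/15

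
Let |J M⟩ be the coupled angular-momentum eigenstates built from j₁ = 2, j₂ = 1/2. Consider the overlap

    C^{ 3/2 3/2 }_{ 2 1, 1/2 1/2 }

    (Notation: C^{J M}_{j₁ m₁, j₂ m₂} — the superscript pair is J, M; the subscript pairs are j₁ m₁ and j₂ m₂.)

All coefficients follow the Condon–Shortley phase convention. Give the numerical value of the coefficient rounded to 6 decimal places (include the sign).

√[4·1!3!0!/5! · 3!1!1!0!3!0!] = √(36/5)
  +(−1)^1/∏(1,0,0,0,3,0)! = -1/6  (running -1/6)
⟨..|..⟩ = √(36/5)·(-1/6) = -0.447214

−√(1/5) = -0.447214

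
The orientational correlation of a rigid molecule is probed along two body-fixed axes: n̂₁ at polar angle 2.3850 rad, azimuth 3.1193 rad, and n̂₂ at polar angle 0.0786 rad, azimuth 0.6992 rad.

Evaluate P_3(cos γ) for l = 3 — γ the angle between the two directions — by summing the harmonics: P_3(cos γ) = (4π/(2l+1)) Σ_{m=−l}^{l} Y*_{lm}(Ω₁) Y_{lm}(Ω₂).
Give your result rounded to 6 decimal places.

0.027093

Expand P_3 via completeness: Σ_{m} conj(Y_{3,m}) at Ω₁ times Y_{3,m} at Ω₂ —
  m=-3: (-0.13465 + 0.00902j) × (-0.00010 - 0.00017j) = 0.00002 + 0.00002j  (running Σ = 0.00002 + 0.00002j)
  m=-2: (-0.34984 + 0.01561j) × (0.00108 - 0.00619j) = -0.00028 + 0.00218j  (running Σ = -0.00027 + 0.00220j)
  m=-1: (-0.36461 + 0.00813j) × (0.07709 - 0.06482j) = -0.02758 + 0.02426j  (running Σ = -0.02785 + 0.02647j)
  m=0: (0.09662 + 0.00000j) × (0.73258 + 0.00000j) = 0.07078 + 0.00000j  (running Σ = 0.04294 + 0.02647j)
  m=1: (0.36461 + 0.00813j) × (-0.07709 - 0.06482j) = -0.02758 - 0.02426j  (running Σ = 0.01536 + 0.00220j)
  m=2: (-0.34984 - 0.01561j) × (0.00108 + 0.00619j) = -0.00028 - 0.00218j  (running Σ = 0.01508 + 0.00002j)
  m=3: (0.13465 + 0.00902j) × (0.00010 - 0.00017j) = 0.00002 - 0.00002j  (running Σ = 0.01509 + 0.00000j)
Accumulated sum 0.01509 + 0.00000j; after 4π/(2l+1) scaling, 0.02709 + 0.00000j ⇒ P_3 = 0.027093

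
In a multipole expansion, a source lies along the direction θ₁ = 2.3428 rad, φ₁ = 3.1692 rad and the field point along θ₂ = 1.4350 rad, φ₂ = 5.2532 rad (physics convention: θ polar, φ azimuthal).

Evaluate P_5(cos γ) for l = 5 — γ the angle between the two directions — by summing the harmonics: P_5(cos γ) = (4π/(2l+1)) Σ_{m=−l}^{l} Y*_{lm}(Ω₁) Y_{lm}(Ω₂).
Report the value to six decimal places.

Term-by-term m-sum for l=5 (normalisation 4π/11 = 1.142397):
  [-5]  conj(Y_{5,-5})(Ω₁) = -0.086819-0.012061i ; Y_{5,-5}(Ω₂) = +0.187770-0.401411i ; Δ = -0.021143+0.032585i
  [-4]  conj(Y_{5,-4})(Ω₁) = -0.268211-0.029739i ; Y_{5,-4}(Ω₂) = -0.106922-0.158849i ; Δ = +0.023954+0.045785i
  [-3]  conj(Y_{5,-3})(Ω₁) = -0.428585-0.035578i ; Y_{5,-3}(Ω₂) = +0.280601-0.014502i ; Δ = -0.120777-0.003768i
  [-2]  conj(Y_{5,-2})(Ω₁) = -0.278661-0.015402i ; Y_{5,-2}(Ω₂) = +0.100017-0.187886i ; Δ = -0.030765+0.050816i
  [-1]  conj(Y_{5,-1})(Ω₁) = +0.192691+0.005321i ; Y_{5,-1}(Ω₂) = +0.122606+0.204163i ; Δ = +0.022539+0.039993i
  [+0]  conj(Y_{5,0})(Ω₁) = +0.338150-0.000000i ; Y_{5,0}(Ω₂) = +0.217513+0.000000i ; Δ = +0.073552+0.000000i
  [+1]  conj(Y_{5,1})(Ω₁) = -0.192691+0.005321i ; Y_{5,1}(Ω₂) = -0.122606+0.204163i ; Δ = +0.022539-0.039993i
  [+2]  conj(Y_{5,2})(Ω₁) = -0.278661+0.015402i ; Y_{5,2}(Ω₂) = +0.100017+0.187886i ; Δ = -0.030765-0.050816i
  [+3]  conj(Y_{5,3})(Ω₁) = +0.428585-0.035578i ; Y_{5,3}(Ω₂) = -0.280601-0.014502i ; Δ = -0.120777+0.003768i
  [+4]  conj(Y_{5,4})(Ω₁) = -0.268211+0.029739i ; Y_{5,4}(Ω₂) = -0.106922+0.158849i ; Δ = +0.023954-0.045785i
  [+5]  conj(Y_{5,5})(Ω₁) = +0.086819-0.012061i ; Y_{5,5}(Ω₂) = -0.187770-0.401411i ; Δ = -0.021143-0.032585i
Σ over m = -0.178834+0.000000i; ×(4π/11) → -0.204299+0.000000i. Real part: -0.204299

-0.204299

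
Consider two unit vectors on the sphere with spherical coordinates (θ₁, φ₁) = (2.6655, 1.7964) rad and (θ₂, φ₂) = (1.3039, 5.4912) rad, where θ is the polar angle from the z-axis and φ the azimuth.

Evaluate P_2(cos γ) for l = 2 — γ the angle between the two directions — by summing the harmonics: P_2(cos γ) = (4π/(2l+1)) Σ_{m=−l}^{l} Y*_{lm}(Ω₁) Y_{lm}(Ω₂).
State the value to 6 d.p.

Addition theorem: P_2(cos γ) = (4π/5) Σ_m Y*_{lm}(Ω₁) Y_{lm}(Ω₂), m = −2…2:
  m=-2: (-0.073016, -0.035380) × (-0.004735, 0.359374) = (0.013060, -0.026073)  (running Σ = (0.013060, -0.026073))
  m=-1: (0.070395, -0.306717) × (0.138054, 0.139885) = (0.052623, -0.032496)  (running Σ = (0.065684, -0.058569))
  m=0: (0.432041, -0.000000) × (-0.249577, 0.000000) = (-0.107828, 0.000000)  (running Σ = (-0.042144, -0.058569))
  m=1: (-0.070395, -0.306717) × (-0.138054, 0.139885) = (0.052623, 0.032496)  (running Σ = (0.010480, -0.026073))
  m=2: (-0.073016, 0.035380) × (-0.004735, -0.359374) = (0.013060, 0.026073)  (running Σ = (0.023540, 0.000000))
Accumulated sum (0.023540, 0.000000); after 4π/(2l+1) scaling, (0.059162, 0.000000) ⇒ P_2 = 0.059162

0.059162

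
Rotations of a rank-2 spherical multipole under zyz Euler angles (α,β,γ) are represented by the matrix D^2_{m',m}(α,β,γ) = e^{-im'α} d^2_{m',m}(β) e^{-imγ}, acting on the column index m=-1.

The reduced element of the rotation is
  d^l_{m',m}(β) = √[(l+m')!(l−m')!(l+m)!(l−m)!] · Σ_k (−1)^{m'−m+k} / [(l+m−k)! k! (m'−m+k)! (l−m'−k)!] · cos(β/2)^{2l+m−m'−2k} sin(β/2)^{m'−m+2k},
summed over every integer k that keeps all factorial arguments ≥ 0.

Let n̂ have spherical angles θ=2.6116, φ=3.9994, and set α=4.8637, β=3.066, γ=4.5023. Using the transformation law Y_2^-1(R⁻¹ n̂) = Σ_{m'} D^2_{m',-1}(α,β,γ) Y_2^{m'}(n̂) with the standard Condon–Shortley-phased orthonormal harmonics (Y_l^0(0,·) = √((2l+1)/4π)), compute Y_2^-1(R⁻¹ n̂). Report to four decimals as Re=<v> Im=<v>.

Re=0.2945 Im=0.1204

Need the full column D^2_{m',-1} for m'=−2..2 at α=4.8637, β=3.0660, γ=4.5023.
cos(β/2)=0.037787, sin(β/2)=0.999286
d^2_{-2,-1}: single k=1 term ⇒ +0.000108;  D = -0.000010+0.000107i
d^2_{-1,-1}: k∈[0..1] ⇒ +0.000002 -0.004278 = -0.004275;  D = +0.004268-0.000251i
d^2_{0,-1}: k∈[0..1] ⇒ -0.000132 +0.092361 = +0.092229;  D = -0.019234-0.090202i
d^2_{1,-1}: k∈[0..1] ⇒ +0.004278 -0.997146 = -0.992869;  D = -0.928732+0.351063i
d^2_{2,-1}: single k=0 term ⇒ -0.075413;  D = -0.036993-0.065716i
Y_2^{m'}(θ=2.6116,φ=3.9994) and Σ D·Y over m':
  (-0.0000+0.0001i)·(-0.0142-0.0977i)  (+0.0043-0.0003i)·(+0.2204-0.2549i)  (-0.0192-0.0902i)·(+0.3890+0.0000i)  (-0.9287+0.3511i)·(-0.2204-0.2549i)  (-0.0370-0.0657i)·(-0.0142+0.0977i)
Y_2^-1(R⁻¹ n̂) = +0.294533+0.120434i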